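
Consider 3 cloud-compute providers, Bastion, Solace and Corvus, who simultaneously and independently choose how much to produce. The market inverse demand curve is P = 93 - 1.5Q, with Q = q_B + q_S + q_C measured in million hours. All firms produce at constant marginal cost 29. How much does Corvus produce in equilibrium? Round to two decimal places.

A representative firm's profit is π_i = q_i(93 - 1.5Q) - 29q_i.
Setting ∂π_i/∂q_i = 0 with rivals' quantities fixed: 64 - 3q_i - (3/2)·Σ_{j≠i} q_j = 0.
With identical firms every q_j equals q_i, so Σ_{j≠i} q_j = 2q_i and 64 = 6q_i, giving q_i = 32/3.

10.67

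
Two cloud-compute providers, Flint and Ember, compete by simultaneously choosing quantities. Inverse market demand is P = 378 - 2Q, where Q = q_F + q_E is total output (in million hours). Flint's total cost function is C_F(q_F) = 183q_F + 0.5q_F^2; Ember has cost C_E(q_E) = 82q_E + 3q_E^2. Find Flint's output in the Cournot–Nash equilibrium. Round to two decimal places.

Flint's profit: π_F = (378 - 2Q)q_F - (183q_F + (1/2)q_F²). Setting ∂π_F/∂q_F = 0: 195 - 5q_F - 2(q_E) = 0.
Ember's profit: π_E = (378 - 2Q)q_E - (82q_E + 3q_E²). Setting ∂π_E/∂q_E = 0: 296 - 10q_E - 2(q_F) = 0.
Rearranging gives the reaction functions q_F = (195 - 2q_E)/5 and q_E = (296 - 2q_F)/10.
Substituting one into the other gives q_F = 679/23 and q_E = 545/23.

29.52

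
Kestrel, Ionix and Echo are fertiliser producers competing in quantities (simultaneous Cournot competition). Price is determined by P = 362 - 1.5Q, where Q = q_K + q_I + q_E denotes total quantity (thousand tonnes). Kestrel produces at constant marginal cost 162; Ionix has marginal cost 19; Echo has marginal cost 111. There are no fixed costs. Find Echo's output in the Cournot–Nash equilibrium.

35

Kestrel's profit: π_K = (362 - 1.5Q)q_K - (162q_K). Setting ∂π_K/∂q_K = 0: 200 - 3q_K - (3/2)(q_I + q_E) = 0.
Ionix's first-order condition: 343 - 3q_I - (3/2)(q_K + q_E) = 0.
Echo's profit: π_E = (362 - 1.5Q)q_E - (111q_E). Setting ∂π_E/∂q_E = 0: 251 - 3q_E - (3/2)(q_K + q_I) = 0.
Summing all 3 equations gives 794 − 6Q = 0, hence Q = 397/3.
Back-substituting: q_K = (200 − 397/2)/(3/2) = 1, q_I = (343 − 397/2)/(3/2) = 289/3, q_E = (251 − 397/2)/(3/2) = 35.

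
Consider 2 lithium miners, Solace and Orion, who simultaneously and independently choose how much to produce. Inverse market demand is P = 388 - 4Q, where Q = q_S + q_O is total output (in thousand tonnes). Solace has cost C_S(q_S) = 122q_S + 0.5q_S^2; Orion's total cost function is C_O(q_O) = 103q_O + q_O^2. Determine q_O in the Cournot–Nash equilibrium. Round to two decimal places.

Solace's profit: π_S = (388 - 4Q)q_S - (122q_S + (1/2)q_S²). Setting ∂π_S/∂q_S = 0: 266 - 9q_S - 4(q_O) = 0.
Orion's profit: π_O = (388 - 4Q)q_O - (103q_O + q_O²). Setting ∂π_O/∂q_O = 0: 285 - 10q_O - 4(q_S) = 0.
Rearranging gives the reaction functions q_S = (266 - 4q_O)/9 and q_O = (285 - 4q_S)/10.
Solving the pair: q_S = 760/37, q_O = 1501/74.

20.28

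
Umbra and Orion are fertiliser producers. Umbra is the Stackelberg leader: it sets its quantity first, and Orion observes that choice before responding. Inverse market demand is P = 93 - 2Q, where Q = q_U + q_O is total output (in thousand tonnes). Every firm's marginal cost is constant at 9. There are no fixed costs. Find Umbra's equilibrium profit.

The follower Orion best-responds to any q_U: π_O = (93 - 2Q)q_O - 9q_O.
Follower FOC: 84 - 2q_U - 4q_O = 0, so q_O(q_U) = (84 - 2q_U)/4.
The leader anticipates this reaction. Substituting into P = 93 - 2Q gives P = 51 - q_U, so π_U = (51 - q_U)q_U - 9q_U.
Maximising: ∂π_U/∂q_U = 42 - 2q_U = 0, giving q_U = 21.
Then q_O = (84 - 2·21)/4 = 21/2.
Price P = 93 - 2·(63/2) = 30.
Umbra's profit: (30 - 9)·21 = 441.

441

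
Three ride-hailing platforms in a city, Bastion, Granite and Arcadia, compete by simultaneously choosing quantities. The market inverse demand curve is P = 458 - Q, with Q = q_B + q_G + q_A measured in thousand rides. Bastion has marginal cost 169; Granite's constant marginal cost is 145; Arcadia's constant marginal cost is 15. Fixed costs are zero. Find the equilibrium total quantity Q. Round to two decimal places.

Bastion's profit: π_B = (458 - Q)q_B - (169q_B). Setting ∂π_B/∂q_B = 0: 289 - 2q_B - (q_G + q_A) = 0.
Granite's first-order condition: 313 - 2q_G - (q_B + q_A) = 0.
Arcadia's first-order condition: 443 - 2q_A - (q_B + q_G) = 0.
Adding the 3 first-order conditions: 1045 − 4Q = 0, so Q = 1045/4.
Back-substituting: q_B = (289 − 1045/4) = 111/4, q_G = (313 − 1045/4) = 207/4, q_A = (443 − 1045/4) = 727/4.
Total output Q = 111/4 + 207/4 + 727/4 = 1045/4.

261.25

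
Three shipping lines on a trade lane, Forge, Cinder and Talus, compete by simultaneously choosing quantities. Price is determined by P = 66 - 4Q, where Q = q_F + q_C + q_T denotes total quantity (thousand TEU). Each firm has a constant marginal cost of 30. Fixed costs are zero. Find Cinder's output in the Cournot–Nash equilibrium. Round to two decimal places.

2.25

A representative firm's profit is π_i = q_i(66 - 4Q) - 30q_i.
Setting ∂π_i/∂q_i = 0 with rivals' quantities fixed: 36 - 8q_i - 4·Σ_{j≠i} q_j = 0.
By symmetry each firm produces the same amount; substituting Σ_{j≠i} q_j = 2q_i yields q_i = 36/16 = 9/4.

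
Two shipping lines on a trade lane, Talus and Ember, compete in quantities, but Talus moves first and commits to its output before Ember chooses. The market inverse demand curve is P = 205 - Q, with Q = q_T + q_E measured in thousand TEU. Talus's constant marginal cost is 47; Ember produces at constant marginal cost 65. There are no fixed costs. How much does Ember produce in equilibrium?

26

Solve by backward induction. Given q_T, the follower Ember maximises π_E = (205 - q_T - q_E)q_E - 65q_E.
Setting the follower's marginal profit to zero, 140 - q_T - 2q_E = 0, i.e. q_E = (140 - q_T)/2.
The leader anticipates this reaction. Substituting into P = 205 - Q gives P = 135 - (1/2)q_T, so π_T = (135 - (1/2)q_T)q_T - 47q_T.
Leader FOC: 88 - q_T = 0, so q_T = 88.
Then q_E = (140 - 88)/2 = 26.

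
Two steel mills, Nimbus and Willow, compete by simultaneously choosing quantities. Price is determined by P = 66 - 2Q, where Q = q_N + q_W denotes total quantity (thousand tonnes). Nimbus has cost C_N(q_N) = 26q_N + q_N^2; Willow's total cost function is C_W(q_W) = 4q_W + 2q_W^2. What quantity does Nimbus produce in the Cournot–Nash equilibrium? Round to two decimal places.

4.45

Nimbus's profit: π_N = (66 - 2Q)q_N - (26q_N + q_N²). Setting ∂π_N/∂q_N = 0: 40 - 6q_N - 2(q_W) = 0.
Willow's profit: π_W = (66 - 2Q)q_W - (4q_W + 2q_W²). Setting ∂π_W/∂q_W = 0: 62 - 8q_W - 2(q_N) = 0.
So q_N = (40 - 2q_W)/6 and q_W = (62 - 2q_N)/8.
Substituting one into the other gives q_N = 49/11 and q_W = 73/11.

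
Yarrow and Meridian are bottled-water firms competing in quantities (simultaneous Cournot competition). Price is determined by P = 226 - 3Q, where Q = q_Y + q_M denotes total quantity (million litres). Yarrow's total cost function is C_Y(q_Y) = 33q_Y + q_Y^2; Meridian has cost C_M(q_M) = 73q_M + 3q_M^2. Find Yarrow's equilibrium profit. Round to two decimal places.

Yarrow's profit: π_Y = (226 - 3Q)q_Y - (33q_Y + q_Y²). Setting ∂π_Y/∂q_Y = 0: 193 - 8q_Y - 3(q_M) = 0.
Meridian's first-order condition: 153 - 12q_M - 3(q_Y) = 0.
Rearranging gives the reaction functions q_Y = (193 - 3q_M)/8 and q_M = (153 - 3q_Y)/12.
Substituting one into the other gives q_Y = 619/29 and q_M = 215/29.
Price P = 226 - 3·(834/29) = 139.7241.
Yarrow's profit: 139.7241·(619/29) - 33·(619/29) - (619/29)² = 1822.4067.

1822.41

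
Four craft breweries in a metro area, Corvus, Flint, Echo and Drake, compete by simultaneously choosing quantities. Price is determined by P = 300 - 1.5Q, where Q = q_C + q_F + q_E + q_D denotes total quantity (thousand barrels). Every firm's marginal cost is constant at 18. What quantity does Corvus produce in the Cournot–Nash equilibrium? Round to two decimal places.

A representative firm's profit is π_i = q_i(300 - 1.5Q) - 18q_i.
First-order condition (treating rivals' output as given): 282 - 3q_i - (3/2)·Σ_{j≠i} q_j = 0.
With identical firms every q_j equals q_i, so Σ_{j≠i} q_j = 3q_i and 282 = (15/2)q_i, giving q_i = 188/5.

37.60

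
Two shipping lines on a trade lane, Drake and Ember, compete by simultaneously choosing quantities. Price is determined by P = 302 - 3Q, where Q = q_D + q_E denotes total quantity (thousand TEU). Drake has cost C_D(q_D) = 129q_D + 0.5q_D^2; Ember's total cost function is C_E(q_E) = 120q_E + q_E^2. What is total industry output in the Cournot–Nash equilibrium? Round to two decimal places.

33.89

Drake's profit: π_D = (302 - 3Q)q_D - (129q_D + (1/2)q_D²). Setting ∂π_D/∂q_D = 0: 173 - 7q_D - 3(q_E) = 0.
Ember's profit: π_E = (302 - 3Q)q_E - (120q_E + q_E²). Setting ∂π_E/∂q_E = 0: 182 - 8q_E - 3(q_D) = 0.
Best responses: q_D = (173 - 3q_E)/7, q_E = (182 - 3q_D)/8.
Solving the pair: q_D = 838/47, q_E = 755/47.
Total output Q = 838/47 + 755/47 = 1593/47.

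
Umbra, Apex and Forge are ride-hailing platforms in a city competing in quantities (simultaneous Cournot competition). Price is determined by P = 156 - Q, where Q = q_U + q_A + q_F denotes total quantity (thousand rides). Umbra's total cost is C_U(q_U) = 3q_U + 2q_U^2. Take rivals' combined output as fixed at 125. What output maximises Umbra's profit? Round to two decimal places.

With rivals' combined output fixed at 125, Umbra's profit is π_U = (156 - 125 - q_U)q_U - (3q_U + 2q_U²) = (31 - q_U)q_U - (3q_U + 2q_U²).
∂π_U/∂q_U = 28 - 6q_U = 0, so q_U = 14/3.

4.67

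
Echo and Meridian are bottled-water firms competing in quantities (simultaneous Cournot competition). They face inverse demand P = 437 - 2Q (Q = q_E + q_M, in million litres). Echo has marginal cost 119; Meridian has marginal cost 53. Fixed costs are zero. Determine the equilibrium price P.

203

Echo's profit: π_E = (437 - 2Q)q_E - (119q_E). Setting ∂π_E/∂q_E = 0: 318 - 4q_E - 2(q_M) = 0.
Meridian's first-order condition: 384 - 4q_M - 2(q_E) = 0.
Rearranging gives the reaction functions q_E = (318 - 2q_M)/4 and q_M = (384 - 2q_E)/4.
Solving the pair: q_E = 42, q_M = 75.
Total output Q = 117, so price P = 437 - 2·117 = 203.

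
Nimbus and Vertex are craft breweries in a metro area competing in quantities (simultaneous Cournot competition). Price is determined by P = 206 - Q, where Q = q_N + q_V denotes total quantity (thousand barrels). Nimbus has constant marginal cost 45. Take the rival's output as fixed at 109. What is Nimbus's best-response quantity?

26

With the rival's output fixed at 109, Nimbus's profit is π_N = (206 - 109 - q_N)q_N - (45q_N) = (97 - q_N)q_N - (45q_N).
∂π_N/∂q_N = 52 - 2q_N = 0, so q_N = 26.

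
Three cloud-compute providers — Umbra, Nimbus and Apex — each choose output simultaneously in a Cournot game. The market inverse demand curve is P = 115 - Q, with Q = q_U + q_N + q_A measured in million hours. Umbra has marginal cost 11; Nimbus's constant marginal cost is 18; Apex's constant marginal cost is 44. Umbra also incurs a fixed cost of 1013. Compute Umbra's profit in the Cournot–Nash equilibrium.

283

Umbra's profit: π_U = (115 - Q)q_U - (11q_U). Setting ∂π_U/∂q_U = 0: 104 - 2q_U - (q_N + q_A) = 0.
Nimbus's first-order condition: 97 - 2q_N - (q_U + q_A) = 0.
Apex's profit: π_A = (115 - Q)q_A - (44q_A). Setting ∂π_A/∂q_A = 0: 71 - 2q_A - (q_U + q_N) = 0.
Summing all 3 equations gives 272 − 4Q = 0, hence Q = 68.
Back-substituting: q_U = (104 − 68) = 36, q_N = (97 − 68) = 29, q_A = (71 − 68) = 3.
Price P = 115 - 68 = 47.
Umbra's profit: (47 - 11)·36 - 1013 = 283.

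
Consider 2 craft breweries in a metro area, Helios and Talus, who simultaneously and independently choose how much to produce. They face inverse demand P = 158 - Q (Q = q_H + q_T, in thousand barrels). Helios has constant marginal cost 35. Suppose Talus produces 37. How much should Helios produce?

With the rival's output fixed at 37, Helios's profit is π_H = (158 - 37 - q_H)q_H - (35q_H) = (121 - q_H)q_H - (35q_H).
∂π_H/∂q_H = 86 - 2q_H = 0, so q_H = 43.

43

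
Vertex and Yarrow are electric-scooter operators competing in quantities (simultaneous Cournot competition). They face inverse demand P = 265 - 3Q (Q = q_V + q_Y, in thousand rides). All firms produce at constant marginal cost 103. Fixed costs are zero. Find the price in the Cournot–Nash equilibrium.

157

A representative firm's profit is π_i = q_i(265 - 3Q) - 103q_i.
First-order condition (treating rivals' output as given): 162 - 6q_i - 3q_j = 0.
By symmetry each firm produces the same amount; substituting q_j = q_i yields q_i = 162/9 = 18.
Total output Q = 36, so price P = 265 - 3·36 = 157.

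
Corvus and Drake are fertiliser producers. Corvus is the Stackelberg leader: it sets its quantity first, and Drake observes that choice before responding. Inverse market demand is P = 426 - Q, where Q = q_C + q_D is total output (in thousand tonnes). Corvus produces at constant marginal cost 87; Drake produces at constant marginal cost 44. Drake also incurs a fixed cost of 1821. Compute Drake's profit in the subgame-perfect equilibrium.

11868

Solve by backward induction. Given q_C, the follower Drake maximises π_D = (426 - q_C - q_D)q_D - 44q_D.
Setting the follower's marginal profit to zero, 382 - q_C - 2q_D = 0, i.e. q_D = (382 - q_C)/2.
The leader anticipates this reaction. Substituting into P = 426 - Q gives P = 235 - (1/2)q_C, so π_C = (235 - (1/2)q_C)q_C - 87q_C.
The leader's first-order condition 148 - q_C = 0 yields q_C = 148.
Then q_D = (382 - 148)/2 = 117.
Price P = 426 - 265 = 161.
Drake's profit: (161 - 44)·117 - 1821 = 11868.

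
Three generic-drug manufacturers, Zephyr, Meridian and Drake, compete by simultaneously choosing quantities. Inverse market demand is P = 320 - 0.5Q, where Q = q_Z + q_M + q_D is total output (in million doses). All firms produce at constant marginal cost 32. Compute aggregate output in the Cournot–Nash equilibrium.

Each firm earns π_i = (320 - 0.5Q)q_i - 32q_i.
First-order condition (treating rivals' output as given): 288 - q_i - (1/2)·Σ_{j≠i} q_j = 0.
With identical firms every q_j equals q_i, so Σ_{j≠i} q_j = 2q_i and 288 = 2q_i, giving q_i = 144.
Total output Q = 144 + 144 + 144 = 432.

432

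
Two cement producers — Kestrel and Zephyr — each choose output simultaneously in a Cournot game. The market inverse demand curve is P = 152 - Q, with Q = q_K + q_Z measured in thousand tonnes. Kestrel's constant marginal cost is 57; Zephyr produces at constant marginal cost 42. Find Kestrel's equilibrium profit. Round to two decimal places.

711.11

Kestrel's profit: π_K = (152 - Q)q_K - (57q_K). Setting ∂π_K/∂q_K = 0: 95 - 2q_K - (q_Z) = 0.
Zephyr's profit: π_Z = (152 - Q)q_Z - (42q_Z). Setting ∂π_Z/∂q_Z = 0: 110 - 2q_Z - (q_K) = 0.
So q_K = (95 - q_Z)/2 and q_Z = (110 - q_K)/2.
Substituting one into the other gives q_K = 80/3 and q_Z = 125/3.
Price P = 152 - 205/3 = 251/3.
Kestrel's profit: (251/3 - 57)·(80/3) = 711.1111.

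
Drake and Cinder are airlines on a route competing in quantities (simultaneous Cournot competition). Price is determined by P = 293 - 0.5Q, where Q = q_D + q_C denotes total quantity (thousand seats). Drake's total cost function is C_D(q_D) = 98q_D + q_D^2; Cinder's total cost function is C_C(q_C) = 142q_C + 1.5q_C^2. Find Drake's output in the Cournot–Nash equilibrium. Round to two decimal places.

Drake's profit: π_D = (293 - 0.5Q)q_D - (98q_D + q_D²). Setting ∂π_D/∂q_D = 0: 195 - 3q_D - (1/2)(q_C) = 0.
Cinder's profit: π_C = (293 - 0.5Q)q_C - (142q_C + (3/2)q_C²). Setting ∂π_C/∂q_C = 0: 151 - 4q_C - (1/2)(q_D) = 0.
Rearranging gives the reaction functions q_D = (195 - (1/2)q_C)/3 and q_C = (151 - (1/2)q_D)/4.
Substituting one into the other gives q_D = 59.9574 and q_C = 1422/47.

59.96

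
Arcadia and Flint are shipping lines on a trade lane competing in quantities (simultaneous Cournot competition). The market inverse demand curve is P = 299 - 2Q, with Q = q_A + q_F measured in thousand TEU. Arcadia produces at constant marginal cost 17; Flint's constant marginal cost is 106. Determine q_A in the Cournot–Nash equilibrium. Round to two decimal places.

Arcadia's profit: π_A = (299 - 2Q)q_A - (17q_A). Setting ∂π_A/∂q_A = 0: 282 - 4q_A - 2(q_F) = 0.
Flint's first-order condition: 193 - 4q_F - 2(q_A) = 0.
Rearranging gives the reaction functions q_A = (282 - 2q_F)/4 and q_F = (193 - 2q_A)/4.
Solving the pair: q_A = 371/6, q_F = 52/3.

61.83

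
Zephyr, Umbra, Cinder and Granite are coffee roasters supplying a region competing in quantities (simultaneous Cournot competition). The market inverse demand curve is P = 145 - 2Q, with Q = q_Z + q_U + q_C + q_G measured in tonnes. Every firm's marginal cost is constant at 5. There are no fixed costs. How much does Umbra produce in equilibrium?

14

A representative firm's profit is π_i = q_i(145 - 2Q) - 5q_i.
First-order condition (treating rivals' output as given): 140 - 4q_i - 2·Σ_{j≠i} q_j = 0.
By symmetry each firm produces the same amount; substituting Σ_{j≠i} q_j = 3q_i yields q_i = 140/10 = 14.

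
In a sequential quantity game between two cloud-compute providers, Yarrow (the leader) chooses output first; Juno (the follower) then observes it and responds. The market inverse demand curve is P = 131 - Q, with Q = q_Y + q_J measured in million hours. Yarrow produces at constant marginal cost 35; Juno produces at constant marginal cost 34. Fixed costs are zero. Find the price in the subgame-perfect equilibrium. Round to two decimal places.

58.75

Solve by backward induction. Given q_Y, the follower Juno maximises π_J = (131 - q_Y - q_J)q_J - 34q_J.
Follower FOC: 97 - q_Y - 2q_J = 0, so q_J(q_Y) = (97 - q_Y)/2.
The leader anticipates this reaction. Substituting into P = 131 - Q gives P = 165/2 - (1/2)q_Y, so π_Y = (165/2 - (1/2)q_Y)q_Y - 35q_Y.
Leader FOC: 95/2 - q_Y = 0, so q_Y = 95/2.
Then q_J = (97 - 95/2)/2 = 99/4.
Total output Q = 289/4, so price P = 131 - 289/4 = 235/4.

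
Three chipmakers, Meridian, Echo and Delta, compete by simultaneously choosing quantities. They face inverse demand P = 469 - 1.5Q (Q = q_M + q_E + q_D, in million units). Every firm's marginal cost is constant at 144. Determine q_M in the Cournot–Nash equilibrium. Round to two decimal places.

Each firm earns π_i = (469 - 1.5Q)q_i - 144q_i.
First-order condition (treating rivals' output as given): 325 - 3q_i - (3/2)·Σ_{j≠i} q_j = 0.
By symmetry each firm produces the same amount; substituting Σ_{j≠i} q_j = 2q_i yields q_i = 325/6.

54.17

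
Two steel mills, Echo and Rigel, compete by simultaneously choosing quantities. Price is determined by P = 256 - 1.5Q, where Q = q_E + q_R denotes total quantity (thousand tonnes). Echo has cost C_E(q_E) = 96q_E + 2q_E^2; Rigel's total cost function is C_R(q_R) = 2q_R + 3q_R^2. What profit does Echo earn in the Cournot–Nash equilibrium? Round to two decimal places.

1063.57

Echo's profit: π_E = (256 - 1.5Q)q_E - (96q_E + 2q_E²). Setting ∂π_E/∂q_E = 0: 160 - 7q_E - (3/2)(q_R) = 0.
Rigel's first-order condition: 254 - 9q_R - (3/2)(q_E) = 0.
Rearranging gives the reaction functions q_E = (160 - (3/2)q_R)/7 and q_R = (254 - (3/2)q_E)/9.
Solving the pair: q_E = 1412/81, q_R = 25.3169.
Price P = 256 - (3/2)·42.7490 = 191.8765.
Echo's profit: 191.8765·(1412/81) - 96·(1412/81) - 2(1412/81)² = 1063.5732.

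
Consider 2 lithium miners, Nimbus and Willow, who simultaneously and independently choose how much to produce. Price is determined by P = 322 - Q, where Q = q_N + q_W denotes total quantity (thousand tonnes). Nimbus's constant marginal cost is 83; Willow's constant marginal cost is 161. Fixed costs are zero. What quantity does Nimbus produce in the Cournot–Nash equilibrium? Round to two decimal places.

105.67

Nimbus's profit: π_N = (322 - Q)q_N - (83q_N). Setting ∂π_N/∂q_N = 0: 239 - 2q_N - (q_W) = 0.
Willow's profit: π_W = (322 - Q)q_W - (161q_W). Setting ∂π_W/∂q_W = 0: 161 - 2q_W - (q_N) = 0.
Rearranging gives the reaction functions q_N = (239 - q_W)/2 and q_W = (161 - q_N)/2.
Substituting one into the other gives q_N = 317/3 and q_W = 83/3.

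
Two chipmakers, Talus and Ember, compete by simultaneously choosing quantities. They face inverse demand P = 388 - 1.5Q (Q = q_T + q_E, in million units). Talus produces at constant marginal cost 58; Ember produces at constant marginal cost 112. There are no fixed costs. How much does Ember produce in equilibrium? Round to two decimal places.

Talus's profit: π_T = (388 - 1.5Q)q_T - (58q_T). Setting ∂π_T/∂q_T = 0: 330 - 3q_T - (3/2)(q_E) = 0.
Ember's first-order condition: 276 - 3q_E - (3/2)(q_T) = 0.
Best responses: q_T = (330 - (3/2)q_E)/3, q_E = (276 - (3/2)q_T)/3.
Substituting one into the other gives q_T = 256/3 and q_E = 148/3.

49.33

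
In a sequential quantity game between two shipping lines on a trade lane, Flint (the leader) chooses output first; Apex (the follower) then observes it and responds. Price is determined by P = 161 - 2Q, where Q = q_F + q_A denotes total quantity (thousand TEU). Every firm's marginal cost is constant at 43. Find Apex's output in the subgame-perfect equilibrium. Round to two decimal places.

14.75

The follower Apex best-responds to any q_F: π_A = (161 - 2Q)q_A - 43q_A.
Setting the follower's marginal profit to zero, 118 - 2q_F - 4q_A = 0, i.e. q_A = (118 - 2q_F)/4.
Flint substitutes q_A(q_F) into its own profit: π_F = q_F(161 - 2q_F - (118 - 2q_F)/2) - 43q_F = (102 - q_F)q_F - 43q_F.
Leader FOC: 59 - 2q_F = 0, so q_F = 59/2.
Then q_A = (118 - 2·(59/2))/4 = 59/4.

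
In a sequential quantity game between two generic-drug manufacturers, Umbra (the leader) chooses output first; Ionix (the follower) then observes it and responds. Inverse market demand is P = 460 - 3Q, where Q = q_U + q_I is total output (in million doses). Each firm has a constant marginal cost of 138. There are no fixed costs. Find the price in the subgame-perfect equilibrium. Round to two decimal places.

The follower Ionix best-responds to any q_U: π_I = (460 - 3Q)q_I - 138q_I.
∂π_I/∂q_I = 322 - 3q_U - 6q_I = 0 gives the reaction function q_I = (322 - 3q_U)/6.
The leader anticipates this reaction. Substituting into P = 460 - 3Q gives P = 299 - (3/2)q_U, so π_U = (299 - (3/2)q_U)q_U - 138q_U.
Leader FOC: 161 - 3q_U = 0, so q_U = 161/3.
Then q_I = (322 - 3·(161/3))/6 = 161/6.
Total output Q = 161/2, so price P = 460 - 3·(161/2) = 437/2.

218.50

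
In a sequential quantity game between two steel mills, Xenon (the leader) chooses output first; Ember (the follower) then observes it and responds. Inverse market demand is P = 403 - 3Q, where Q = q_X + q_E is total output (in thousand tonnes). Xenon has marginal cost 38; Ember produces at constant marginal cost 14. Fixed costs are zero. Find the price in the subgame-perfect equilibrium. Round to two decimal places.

The follower Ember best-responds to any q_X: π_E = (403 - 3Q)q_E - 14q_E.
∂π_E/∂q_E = 389 - 3q_X - 6q_E = 0 gives the reaction function q_E = (389 - 3q_X)/6.
The leader anticipates this reaction. Substituting into P = 403 - 3Q gives P = 417/2 - (3/2)q_X, so π_X = (417/2 - (3/2)q_X)q_X - 38q_X.
Maximising: ∂π_X/∂q_X = 341/2 - 3q_X = 0, giving q_X = 341/6.
Then q_E = (389 - 3·(341/6))/6 = 437/12.
Total output Q = 373/4, so price P = 403 - 3·(373/4) = 493/4.

123.25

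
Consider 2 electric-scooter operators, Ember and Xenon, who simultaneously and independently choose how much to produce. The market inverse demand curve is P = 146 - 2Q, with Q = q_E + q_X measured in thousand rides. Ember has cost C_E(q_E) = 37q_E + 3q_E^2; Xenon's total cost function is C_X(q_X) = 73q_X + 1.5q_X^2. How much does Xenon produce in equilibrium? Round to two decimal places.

Ember's profit: π_E = (146 - 2Q)q_E - (37q_E + 3q_E²). Setting ∂π_E/∂q_E = 0: 109 - 10q_E - 2(q_X) = 0.
Xenon's profit: π_X = (146 - 2Q)q_X - (73q_X + (3/2)q_X²). Setting ∂π_X/∂q_X = 0: 73 - 7q_X - 2(q_E) = 0.
Best responses: q_E = (109 - 2q_X)/10, q_X = (73 - 2q_E)/7.
Substituting one into the other gives q_E = 617/66 and q_X = 256/33.

7.76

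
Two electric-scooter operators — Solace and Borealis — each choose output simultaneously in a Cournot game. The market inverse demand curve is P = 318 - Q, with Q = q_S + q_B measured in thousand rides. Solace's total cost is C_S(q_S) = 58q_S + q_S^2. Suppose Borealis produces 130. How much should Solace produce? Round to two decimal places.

With the rival's output fixed at 130, Solace's profit is π_S = (318 - 130 - q_S)q_S - (58q_S + q_S²) = (188 - q_S)q_S - (58q_S + q_S²).
∂π_S/∂q_S = 130 - 4q_S = 0, so q_S = 65/2.

32.50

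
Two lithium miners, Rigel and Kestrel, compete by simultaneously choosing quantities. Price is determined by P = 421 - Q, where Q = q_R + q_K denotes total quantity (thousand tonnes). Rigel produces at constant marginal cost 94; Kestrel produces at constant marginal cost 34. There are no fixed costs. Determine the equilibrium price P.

183

Rigel's profit: π_R = (421 - Q)q_R - (94q_R). Setting ∂π_R/∂q_R = 0: 327 - 2q_R - (q_K) = 0.
Kestrel's profit: π_K = (421 - Q)q_K - (34q_K). Setting ∂π_K/∂q_K = 0: 387 - 2q_K - (q_R) = 0.
Best responses: q_R = (327 - q_K)/2, q_K = (387 - q_R)/2.
Solving the pair: q_R = 89, q_K = 149.
Total output Q = 238, so price P = 421 - 238 = 183.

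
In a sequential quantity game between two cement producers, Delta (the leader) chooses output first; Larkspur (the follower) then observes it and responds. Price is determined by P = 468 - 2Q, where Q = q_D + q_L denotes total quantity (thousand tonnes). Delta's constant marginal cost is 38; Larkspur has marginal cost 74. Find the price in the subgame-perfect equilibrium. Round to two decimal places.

154.50

Solve by backward induction. Given q_D, the follower Larkspur maximises π_L = (468 - 2q_D - 2q_L)q_L - 74q_L.
∂π_L/∂q_L = 394 - 2q_D - 4q_L = 0 gives the reaction function q_L = (394 - 2q_D)/4.
Delta substitutes q_L(q_D) into its own profit: π_D = q_D(468 - 2q_D - (394 - 2q_D)/2) - 38q_D = (271 - q_D)q_D - 38q_D.
Leader FOC: 233 - 2q_D = 0, so q_D = 233/2.
Then q_L = (394 - 2·(233/2))/4 = 161/4.
Total output Q = 627/4, so price P = 468 - 2·(627/4) = 309/2.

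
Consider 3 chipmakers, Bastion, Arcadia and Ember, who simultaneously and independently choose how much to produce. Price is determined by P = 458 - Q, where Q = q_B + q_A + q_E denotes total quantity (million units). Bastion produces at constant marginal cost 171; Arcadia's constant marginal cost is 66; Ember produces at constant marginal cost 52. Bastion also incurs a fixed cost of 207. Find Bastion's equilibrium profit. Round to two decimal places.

41.06

Bastion's profit: π_B = (458 - Q)q_B - (171q_B). Setting ∂π_B/∂q_B = 0: 287 - 2q_B - (q_A + q_E) = 0.
Arcadia's profit: π_A = (458 - Q)q_A - (66q_A). Setting ∂π_A/∂q_A = 0: 392 - 2q_A - (q_B + q_E) = 0.
Ember's first-order condition: 406 - 2q_E - (q_B + q_A) = 0.
Adding the 3 conditions: 1085 − 2Q − 2Q = 0, i.e. Q = 1085/4.
Back-substituting: q_B = (287 − 1085/4) = 63/4, q_A = (392 − 1085/4) = 483/4, q_E = (406 − 1085/4) = 539/4.
Price P = 458 - 1085/4 = 747/4.
Bastion's profit: (747/4 - 171)·(63/4) - 207 = 657/16.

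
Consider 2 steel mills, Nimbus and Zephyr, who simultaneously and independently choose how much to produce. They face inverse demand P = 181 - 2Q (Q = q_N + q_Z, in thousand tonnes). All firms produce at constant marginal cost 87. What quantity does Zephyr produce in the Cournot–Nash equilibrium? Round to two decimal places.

15.67

Each firm earns π_i = (181 - 2Q)q_i - 87q_i.
First-order condition (treating rivals' output as given): 94 - 4q_i - 2q_j = 0.
By symmetry each firm produces the same amount; substituting q_j = q_i yields q_i = 94/6 = 47/3.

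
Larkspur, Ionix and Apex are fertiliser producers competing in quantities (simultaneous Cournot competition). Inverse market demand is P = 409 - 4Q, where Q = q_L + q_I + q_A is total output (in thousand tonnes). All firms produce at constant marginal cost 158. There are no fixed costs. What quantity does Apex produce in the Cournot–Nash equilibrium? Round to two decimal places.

15.69

Each firm earns π_i = (409 - 4Q)q_i - 158q_i.
First-order condition (treating rivals' output as given): 251 - 8q_i - 4·Σ_{j≠i} q_j = 0.
With identical firms every q_j equals q_i, so Σ_{j≠i} q_j = 2q_i and 251 = 16q_i, giving q_i = 251/16.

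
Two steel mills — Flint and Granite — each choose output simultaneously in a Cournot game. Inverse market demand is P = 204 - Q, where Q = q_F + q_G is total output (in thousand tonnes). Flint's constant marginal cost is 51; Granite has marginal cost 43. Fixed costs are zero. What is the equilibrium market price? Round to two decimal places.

Flint's profit: π_F = (204 - Q)q_F - (51q_F). Setting ∂π_F/∂q_F = 0: 153 - 2q_F - (q_G) = 0.
Granite's first-order condition: 161 - 2q_G - (q_F) = 0.
Best responses: q_F = (153 - q_G)/2, q_G = (161 - q_F)/2.
Solving the pair: q_F = 145/3, q_G = 169/3.
Total output Q = 314/3, so price P = 204 - 314/3 = 298/3.

99.33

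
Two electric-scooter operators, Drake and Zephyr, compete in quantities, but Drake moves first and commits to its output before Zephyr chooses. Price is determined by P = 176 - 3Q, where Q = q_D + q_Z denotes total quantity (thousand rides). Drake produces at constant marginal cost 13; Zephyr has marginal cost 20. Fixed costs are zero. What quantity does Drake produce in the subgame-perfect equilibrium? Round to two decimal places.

The follower Zephyr best-responds to any q_D: π_Z = (176 - 3Q)q_Z - 20q_Z.
Follower FOC: 156 - 3q_D - 6q_Z = 0, so q_Z(q_D) = (156 - 3q_D)/6.
The leader anticipates this reaction. Substituting into P = 176 - 3Q gives P = 98 - (3/2)q_D, so π_D = (98 - (3/2)q_D)q_D - 13q_D.
Maximising: ∂π_D/∂q_D = 85 - 3q_D = 0, giving q_D = 85/3.
Then q_Z = (156 - 3·(85/3))/6 = 71/6.

28.33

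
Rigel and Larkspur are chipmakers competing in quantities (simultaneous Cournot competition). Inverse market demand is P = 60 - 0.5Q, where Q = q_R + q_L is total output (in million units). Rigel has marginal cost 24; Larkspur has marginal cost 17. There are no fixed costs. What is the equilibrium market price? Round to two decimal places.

33.67

Rigel's profit: π_R = (60 - 0.5Q)q_R - (24q_R). Setting ∂π_R/∂q_R = 0: 36 - q_R - (1/2)(q_L) = 0.
Larkspur's profit: π_L = (60 - 0.5Q)q_L - (17q_L). Setting ∂π_L/∂q_L = 0: 43 - q_L - (1/2)(q_R) = 0.
Rearranging gives the reaction functions q_R = (36 - (1/2)q_L) and q_L = (43 - (1/2)q_R).
Substituting one into the other gives q_R = 58/3 and q_L = 100/3.
Total output Q = 158/3, so price P = 60 - (1/2)·(158/3) = 101/3.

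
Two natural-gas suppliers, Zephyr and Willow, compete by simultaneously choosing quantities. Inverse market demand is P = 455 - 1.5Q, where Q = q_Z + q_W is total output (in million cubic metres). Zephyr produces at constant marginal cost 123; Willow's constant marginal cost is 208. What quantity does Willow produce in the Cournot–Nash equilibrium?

Zephyr's profit: π_Z = (455 - 1.5Q)q_Z - (123q_Z). Setting ∂π_Z/∂q_Z = 0: 332 - 3q_Z - (3/2)(q_W) = 0.
Willow's profit: π_W = (455 - 1.5Q)q_W - (208q_W). Setting ∂π_W/∂q_W = 0: 247 - 3q_W - (3/2)(q_Z) = 0.
So q_Z = (332 - (3/2)q_W)/3 and q_W = (247 - (3/2)q_Z)/3.
Solving the pair: q_Z = 278/3, q_W = 36.

36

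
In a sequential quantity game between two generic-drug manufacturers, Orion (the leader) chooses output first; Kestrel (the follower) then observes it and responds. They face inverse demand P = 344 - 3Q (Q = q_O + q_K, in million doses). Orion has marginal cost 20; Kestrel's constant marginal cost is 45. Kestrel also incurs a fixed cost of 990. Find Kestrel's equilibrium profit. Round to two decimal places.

301.69

Solve by backward induction. Given q_O, the follower Kestrel maximises π_K = (344 - 3q_O - 3q_K)q_K - 45q_K.
Follower FOC: 299 - 3q_O - 6q_K = 0, so q_K(q_O) = (299 - 3q_O)/6.
Orion substitutes q_K(q_O) into its own profit: π_O = q_O(344 - 3q_O - (299 - 3q_O)/2) - 20q_O = (389/2 - (3/2)q_O)q_O - 20q_O.
Leader FOC: 349/2 - 3q_O = 0, so q_O = 349/6.
Then q_K = (299 - 3·(349/6))/6 = 83/4.
Price P = 344 - 3·(947/12) = 429/4.
Kestrel's profit: (429/4 - 45)·(83/4) - 990 = 301.6875.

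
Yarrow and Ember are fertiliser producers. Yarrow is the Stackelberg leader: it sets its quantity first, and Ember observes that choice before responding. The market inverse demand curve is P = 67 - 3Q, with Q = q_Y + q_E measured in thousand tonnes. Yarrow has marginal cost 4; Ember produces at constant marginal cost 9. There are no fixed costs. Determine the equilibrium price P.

The follower Ember best-responds to any q_Y: π_E = (67 - 3Q)q_E - 9q_E.
Follower FOC: 58 - 3q_Y - 6q_E = 0, so q_E(q_Y) = (58 - 3q_Y)/6.
The leader anticipates this reaction. Substituting into P = 67 - 3Q gives P = 38 - (3/2)q_Y, so π_Y = (38 - (3/2)q_Y)q_Y - 4q_Y.
Leader FOC: 34 - 3q_Y = 0, so q_Y = 34/3.
Then q_E = (58 - 3·(34/3))/6 = 4.
Total output Q = 46/3, so price P = 67 - 3·(46/3) = 21.

21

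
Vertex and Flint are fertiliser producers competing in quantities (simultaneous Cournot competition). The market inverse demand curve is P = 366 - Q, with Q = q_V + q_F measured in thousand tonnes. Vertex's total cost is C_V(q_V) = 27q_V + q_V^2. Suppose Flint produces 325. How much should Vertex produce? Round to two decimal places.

With the rival's output fixed at 325, Vertex's profit is π_V = (366 - 325 - q_V)q_V - (27q_V + q_V²) = (41 - q_V)q_V - (27q_V + q_V²).
∂π_V/∂q_V = 14 - 4q_V = 0, so q_V = 7/2.

3.50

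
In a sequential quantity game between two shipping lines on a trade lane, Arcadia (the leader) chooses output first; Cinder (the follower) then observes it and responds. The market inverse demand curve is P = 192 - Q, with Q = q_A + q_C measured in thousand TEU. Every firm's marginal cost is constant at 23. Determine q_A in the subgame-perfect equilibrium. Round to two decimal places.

The follower Cinder best-responds to any q_A: π_C = (192 - Q)q_C - 23q_C.
Follower FOC: 169 - q_A - 2q_C = 0, so q_C(q_A) = (169 - q_A)/2.
Arcadia substitutes q_C(q_A) into its own profit: π_A = q_A(192 - q_A - (169 - q_A)/2) - 23q_A = (215/2 - (1/2)q_A)q_A - 23q_A.
The leader's first-order condition 169/2 - q_A = 0 yields q_A = 169/2.
Then q_C = (169 - 169/2)/2 = 169/4.

84.50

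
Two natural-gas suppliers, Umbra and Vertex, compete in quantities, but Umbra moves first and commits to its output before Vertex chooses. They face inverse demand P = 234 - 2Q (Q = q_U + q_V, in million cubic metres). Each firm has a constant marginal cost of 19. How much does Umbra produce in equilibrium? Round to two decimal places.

53.75

The follower Vertex best-responds to any q_U: π_V = (234 - 2Q)q_V - 19q_V.
Follower FOC: 215 - 2q_U - 4q_V = 0, so q_V(q_U) = (215 - 2q_U)/4.
Umbra substitutes q_V(q_U) into its own profit: π_U = q_U(234 - 2q_U - (215 - 2q_U)/2) - 19q_U = (253/2 - q_U)q_U - 19q_U.
Leader FOC: 215/2 - 2q_U = 0, so q_U = 215/4.
Then q_V = (215 - 2·(215/4))/4 = 215/8.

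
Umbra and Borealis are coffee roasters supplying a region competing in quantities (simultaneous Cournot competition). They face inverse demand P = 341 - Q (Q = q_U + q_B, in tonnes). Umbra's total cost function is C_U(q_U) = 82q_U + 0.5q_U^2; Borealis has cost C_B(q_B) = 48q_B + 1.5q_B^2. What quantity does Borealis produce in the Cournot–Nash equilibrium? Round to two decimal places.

44.29

Umbra's profit: π_U = (341 - Q)q_U - (82q_U + (1/2)q_U²). Setting ∂π_U/∂q_U = 0: 259 - 3q_U - (q_B) = 0.
Borealis's profit: π_B = (341 - Q)q_B - (48q_B + (3/2)q_B²). Setting ∂π_B/∂q_B = 0: 293 - 5q_B - (q_U) = 0.
Best responses: q_U = (259 - q_B)/3, q_B = (293 - q_U)/5.
Solving the pair: q_U = 501/7, q_B = 310/7.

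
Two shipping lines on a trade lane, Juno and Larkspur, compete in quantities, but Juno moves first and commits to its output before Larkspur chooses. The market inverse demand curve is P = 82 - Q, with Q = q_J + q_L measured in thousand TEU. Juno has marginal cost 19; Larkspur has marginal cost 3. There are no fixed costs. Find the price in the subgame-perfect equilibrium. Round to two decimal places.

The follower Larkspur best-responds to any q_J: π_L = (82 - Q)q_L - 3q_L.
Follower FOC: 79 - q_J - 2q_L = 0, so q_L(q_J) = (79 - q_J)/2.
Juno substitutes q_L(q_J) into its own profit: π_J = q_J(82 - q_J - (79 - q_J)/2) - 19q_J = (85/2 - (1/2)q_J)q_J - 19q_J.
Leader FOC: 47/2 - q_J = 0, so q_J = 47/2.
Then q_L = (79 - 47/2)/2 = 111/4.
Total output Q = 205/4, so price P = 82 - 205/4 = 123/4.

30.75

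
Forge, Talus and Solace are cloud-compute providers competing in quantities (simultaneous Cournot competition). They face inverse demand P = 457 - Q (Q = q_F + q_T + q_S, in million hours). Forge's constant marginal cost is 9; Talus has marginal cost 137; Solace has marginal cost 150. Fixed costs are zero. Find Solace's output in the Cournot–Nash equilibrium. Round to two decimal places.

Forge's profit: π_F = (457 - Q)q_F - (9q_F). Setting ∂π_F/∂q_F = 0: 448 - 2q_F - (q_T + q_S) = 0.
Talus's first-order condition: 320 - 2q_T - (q_F + q_S) = 0.
Solace's profit: π_S = (457 - Q)q_S - (150q_S). Setting ∂π_S/∂q_S = 0: 307 - 2q_S - (q_F + q_T) = 0.
Adding the 3 first-order conditions: 1075 − 4Q = 0, so Q = 1075/4.
Back-substituting: q_F = (448 − 1075/4) = 717/4, q_T = (320 − 1075/4) = 205/4, q_S = (307 − 1075/4) = 153/4.

38.25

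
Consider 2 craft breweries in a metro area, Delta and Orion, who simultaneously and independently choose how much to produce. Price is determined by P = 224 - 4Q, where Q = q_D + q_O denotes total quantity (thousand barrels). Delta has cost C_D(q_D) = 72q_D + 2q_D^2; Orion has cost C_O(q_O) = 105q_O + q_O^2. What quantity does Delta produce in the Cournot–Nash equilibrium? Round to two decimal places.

Delta's profit: π_D = (224 - 4Q)q_D - (72q_D + 2q_D²). Setting ∂π_D/∂q_D = 0: 152 - 12q_D - 4(q_O) = 0.
Orion's first-order condition: 119 - 10q_O - 4(q_D) = 0.
So q_D = (152 - 4q_O)/12 and q_O = (119 - 4q_D)/10.
Solving the pair: q_D = 261/26, q_O = 205/26.

10.04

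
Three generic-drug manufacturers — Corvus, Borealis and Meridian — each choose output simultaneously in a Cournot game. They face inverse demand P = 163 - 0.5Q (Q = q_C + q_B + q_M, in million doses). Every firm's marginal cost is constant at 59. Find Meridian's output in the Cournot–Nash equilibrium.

52

A representative firm's profit is π_i = q_i(163 - 0.5Q) - 59q_i.
Setting ∂π_i/∂q_i = 0 with rivals' quantities fixed: 104 - q_i - (1/2)·Σ_{j≠i} q_j = 0.
With identical firms every q_j equals q_i, so Σ_{j≠i} q_j = 2q_i and 104 = 2q_i, giving q_i = 52.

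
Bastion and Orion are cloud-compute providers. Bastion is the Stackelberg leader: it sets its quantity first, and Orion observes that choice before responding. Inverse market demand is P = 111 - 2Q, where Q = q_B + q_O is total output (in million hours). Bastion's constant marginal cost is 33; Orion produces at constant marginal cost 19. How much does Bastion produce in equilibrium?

Solve by backward induction. Given q_B, the follower Orion maximises π_O = (111 - 2q_B - 2q_O)q_O - 19q_O.
Follower FOC: 92 - 2q_B - 4q_O = 0, so q_O(q_B) = (92 - 2q_B)/4.
The leader anticipates this reaction. Substituting into P = 111 - 2Q gives P = 65 - q_B, so π_B = (65 - q_B)q_B - 33q_B.
Maximising: ∂π_B/∂q_B = 32 - 2q_B = 0, giving q_B = 16.
Then q_O = (92 - 2·16)/4 = 15.

16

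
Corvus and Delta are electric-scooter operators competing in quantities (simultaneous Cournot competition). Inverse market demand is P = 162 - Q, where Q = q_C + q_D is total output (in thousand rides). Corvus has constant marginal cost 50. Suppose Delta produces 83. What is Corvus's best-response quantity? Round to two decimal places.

14.50

With the rival's output fixed at 83, Corvus's profit is π_C = (162 - 83 - q_C)q_C - (50q_C) = (79 - q_C)q_C - (50q_C).
∂π_C/∂q_C = 29 - 2q_C = 0, so q_C = 29/2.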